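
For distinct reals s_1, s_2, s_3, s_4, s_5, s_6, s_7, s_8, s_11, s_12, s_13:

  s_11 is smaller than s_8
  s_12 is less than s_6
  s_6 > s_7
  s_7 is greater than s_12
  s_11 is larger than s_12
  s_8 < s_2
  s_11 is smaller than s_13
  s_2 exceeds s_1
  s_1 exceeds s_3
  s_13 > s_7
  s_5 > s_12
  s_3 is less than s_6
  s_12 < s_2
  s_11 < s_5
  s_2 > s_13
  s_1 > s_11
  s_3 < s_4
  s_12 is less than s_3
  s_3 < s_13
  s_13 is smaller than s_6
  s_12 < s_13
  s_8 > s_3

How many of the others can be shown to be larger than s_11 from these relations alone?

6

The elements the relations force above s_11 are s_1, s_5, s_13, s_8, s_2, s_6 — no chain reaches any other.
That is 6.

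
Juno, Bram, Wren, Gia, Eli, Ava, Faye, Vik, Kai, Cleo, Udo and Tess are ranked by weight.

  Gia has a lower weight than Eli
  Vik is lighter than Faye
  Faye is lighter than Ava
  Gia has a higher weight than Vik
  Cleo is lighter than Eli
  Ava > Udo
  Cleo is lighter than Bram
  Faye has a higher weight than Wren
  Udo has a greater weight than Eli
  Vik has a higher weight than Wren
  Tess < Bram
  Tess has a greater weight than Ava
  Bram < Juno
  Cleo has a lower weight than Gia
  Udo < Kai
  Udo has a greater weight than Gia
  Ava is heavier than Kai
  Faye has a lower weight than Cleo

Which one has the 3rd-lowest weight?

Piecing the relations together gives one ordering: Wren < Vik < Faye < Cleo < Gia < Eli < Udo < Kai < Ava < Tess < Bram < Juno.
The 3rd smallest is Faye.

Faye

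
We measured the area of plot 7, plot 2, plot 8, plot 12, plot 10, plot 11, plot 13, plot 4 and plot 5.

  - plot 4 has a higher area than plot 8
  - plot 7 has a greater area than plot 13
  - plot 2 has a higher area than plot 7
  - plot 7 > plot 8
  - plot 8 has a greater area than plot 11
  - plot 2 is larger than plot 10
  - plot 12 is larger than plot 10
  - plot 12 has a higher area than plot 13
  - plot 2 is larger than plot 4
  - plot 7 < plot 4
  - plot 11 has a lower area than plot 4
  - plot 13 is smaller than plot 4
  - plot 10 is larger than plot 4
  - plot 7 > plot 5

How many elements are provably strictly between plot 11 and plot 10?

The relations place plot 11 below plot 10. An element lies strictly between them when it is forced above plot 11 and also forced below plot 10.
Above plot 11: {plot 8, plot 7, plot 4, plot 12, plot 2}. Below plot 10: {plot 8, plot 13, plot 5, plot 7, plot 4}.
Intersection: {plot 8, plot 7, plot 4} — 3.

3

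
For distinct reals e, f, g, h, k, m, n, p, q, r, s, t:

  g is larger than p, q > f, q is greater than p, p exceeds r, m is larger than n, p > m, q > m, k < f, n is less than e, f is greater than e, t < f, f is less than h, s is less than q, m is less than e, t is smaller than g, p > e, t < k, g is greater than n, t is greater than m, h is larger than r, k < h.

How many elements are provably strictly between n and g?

Chaining upward from n reaches: m, e, t, k, f, p, q, h.
Chaining downward from g reaches: m, e, t, r, p.
Strictly between n and g are those in both lists: m, e, t, p — 4 elements.

4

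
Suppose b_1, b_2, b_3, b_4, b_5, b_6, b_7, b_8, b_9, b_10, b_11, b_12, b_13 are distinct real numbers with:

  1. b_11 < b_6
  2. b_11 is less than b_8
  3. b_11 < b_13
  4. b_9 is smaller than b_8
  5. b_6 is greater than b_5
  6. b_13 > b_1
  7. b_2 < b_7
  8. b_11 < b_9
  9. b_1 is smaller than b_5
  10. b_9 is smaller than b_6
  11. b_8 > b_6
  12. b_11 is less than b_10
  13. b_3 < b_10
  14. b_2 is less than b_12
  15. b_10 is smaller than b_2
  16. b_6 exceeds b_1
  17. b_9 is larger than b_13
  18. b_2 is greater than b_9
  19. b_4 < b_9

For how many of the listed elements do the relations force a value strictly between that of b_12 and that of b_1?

The relations place b_1 below b_12. An element lies strictly between them when it is forced above b_1 and also forced below b_12.
Above b_1: {b_13, b_5, b_9, b_2, b_7, b_6, b_8}. Below b_12: {b_11, b_4, b_3, b_10, b_13, b_9, b_2}.
Intersection: {b_13, b_9, b_2} — 3.

3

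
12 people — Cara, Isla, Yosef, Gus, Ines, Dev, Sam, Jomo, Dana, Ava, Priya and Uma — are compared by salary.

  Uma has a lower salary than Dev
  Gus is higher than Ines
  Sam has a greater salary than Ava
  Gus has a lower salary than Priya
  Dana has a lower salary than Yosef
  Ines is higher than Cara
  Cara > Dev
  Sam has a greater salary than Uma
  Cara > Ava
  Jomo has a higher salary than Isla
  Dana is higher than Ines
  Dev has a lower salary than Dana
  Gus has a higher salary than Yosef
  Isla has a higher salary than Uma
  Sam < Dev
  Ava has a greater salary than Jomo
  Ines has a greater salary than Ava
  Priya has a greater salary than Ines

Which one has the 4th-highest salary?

Dana

Piecing the relations together gives one ordering: Uma < Isla < Jomo < Ava < Sam < Dev < Cara < Ines < Dana < Yosef < Gus < Priya.
The 4th largest is Dana.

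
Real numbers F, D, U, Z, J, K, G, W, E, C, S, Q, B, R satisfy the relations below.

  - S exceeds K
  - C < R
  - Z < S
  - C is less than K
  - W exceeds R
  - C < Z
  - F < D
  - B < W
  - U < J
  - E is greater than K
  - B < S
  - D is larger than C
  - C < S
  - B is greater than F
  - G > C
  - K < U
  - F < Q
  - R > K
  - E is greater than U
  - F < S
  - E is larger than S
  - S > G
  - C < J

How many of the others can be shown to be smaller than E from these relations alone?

From E the given relations immediately reach K, U, S.
From those, C, Z, F, B, G — 8 in total.
Nothing else is reachable below E; 8 in all.

8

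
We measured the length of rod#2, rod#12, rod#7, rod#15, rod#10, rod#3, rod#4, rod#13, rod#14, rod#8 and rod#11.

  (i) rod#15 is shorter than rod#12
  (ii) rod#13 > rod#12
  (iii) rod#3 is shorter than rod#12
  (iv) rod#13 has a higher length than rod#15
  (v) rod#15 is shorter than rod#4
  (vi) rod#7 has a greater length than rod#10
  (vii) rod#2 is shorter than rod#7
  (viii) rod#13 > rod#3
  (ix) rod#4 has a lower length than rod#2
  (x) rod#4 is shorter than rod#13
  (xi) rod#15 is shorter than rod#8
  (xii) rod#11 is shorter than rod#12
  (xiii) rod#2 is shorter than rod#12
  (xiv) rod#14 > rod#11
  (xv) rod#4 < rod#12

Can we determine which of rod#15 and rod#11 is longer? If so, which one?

undetermined

Following every chain through rod#15: above rod#15 we get rod#4, rod#2, rod#8, rod#12, rod#7, rod#13.
rod#11 is not reached, and no chain runs the other way from rod#11 to rod#15.
So the given relations leave the order of rod#15 and rod#11 undetermined.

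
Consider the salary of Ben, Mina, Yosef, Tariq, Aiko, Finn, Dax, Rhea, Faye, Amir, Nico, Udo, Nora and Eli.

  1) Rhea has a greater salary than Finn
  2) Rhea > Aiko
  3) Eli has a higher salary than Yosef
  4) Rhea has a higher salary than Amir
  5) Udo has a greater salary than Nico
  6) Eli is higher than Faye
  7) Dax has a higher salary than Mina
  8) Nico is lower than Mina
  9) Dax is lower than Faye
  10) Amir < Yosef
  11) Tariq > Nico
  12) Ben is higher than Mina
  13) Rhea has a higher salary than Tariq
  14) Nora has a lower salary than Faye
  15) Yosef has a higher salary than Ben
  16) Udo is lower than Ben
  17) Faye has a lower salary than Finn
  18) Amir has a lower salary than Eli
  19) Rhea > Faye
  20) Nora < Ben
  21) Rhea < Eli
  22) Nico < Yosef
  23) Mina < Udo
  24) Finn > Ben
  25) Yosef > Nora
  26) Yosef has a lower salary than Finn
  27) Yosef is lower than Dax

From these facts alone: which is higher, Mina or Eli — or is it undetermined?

Eli

Following the relations from Mina: Mina < Udo < Ben < Yosef < Dax < Faye < Finn < Rhea < Eli.
So Eli is higher.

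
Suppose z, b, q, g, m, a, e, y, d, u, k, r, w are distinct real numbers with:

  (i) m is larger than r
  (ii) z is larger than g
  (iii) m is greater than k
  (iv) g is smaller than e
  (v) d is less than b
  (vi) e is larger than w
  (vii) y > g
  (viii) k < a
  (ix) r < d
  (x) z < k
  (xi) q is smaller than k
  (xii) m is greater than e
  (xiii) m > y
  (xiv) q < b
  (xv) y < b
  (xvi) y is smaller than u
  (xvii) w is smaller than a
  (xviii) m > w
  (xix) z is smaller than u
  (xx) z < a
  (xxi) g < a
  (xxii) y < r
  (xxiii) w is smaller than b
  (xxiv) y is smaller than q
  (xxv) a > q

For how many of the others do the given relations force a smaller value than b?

6

From b the given relations immediately reach y, d, w, q.
From those, g, r — 6 in total.
Nothing else is reachable below b; 6 in all.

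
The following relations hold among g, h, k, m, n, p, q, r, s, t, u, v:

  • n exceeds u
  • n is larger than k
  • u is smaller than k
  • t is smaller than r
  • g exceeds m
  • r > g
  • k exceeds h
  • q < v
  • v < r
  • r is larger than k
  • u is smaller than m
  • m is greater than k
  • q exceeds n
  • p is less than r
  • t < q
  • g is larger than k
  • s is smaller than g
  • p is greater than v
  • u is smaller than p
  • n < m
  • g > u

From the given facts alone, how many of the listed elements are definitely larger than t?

4

From t the given relations immediately reach q, r.
From those, v — 3 in total.
From those, p — 4 in total.
Nothing else is reachable above t; 4 in all.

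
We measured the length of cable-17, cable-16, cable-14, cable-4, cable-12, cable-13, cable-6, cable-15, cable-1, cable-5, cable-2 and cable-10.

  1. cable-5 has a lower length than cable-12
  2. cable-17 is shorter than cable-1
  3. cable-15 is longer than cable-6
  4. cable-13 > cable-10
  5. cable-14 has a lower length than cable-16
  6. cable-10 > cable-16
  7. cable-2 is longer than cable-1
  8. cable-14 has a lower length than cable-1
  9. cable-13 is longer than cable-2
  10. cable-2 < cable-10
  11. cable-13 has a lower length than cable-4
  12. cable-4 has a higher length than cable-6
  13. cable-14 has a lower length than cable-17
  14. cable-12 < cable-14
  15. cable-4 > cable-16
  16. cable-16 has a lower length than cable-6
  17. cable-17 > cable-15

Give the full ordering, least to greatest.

cable-5 < cable-12 < cable-14 < cable-16 < cable-6 < cable-15 < cable-17 < cable-1 < cable-2 < cable-10 < cable-13 < cable-4

Nothing is placed below cable-5, so it is least; from there cable-5 < cable-12; cable-12 < cable-14; cable-14 < cable-16; cable-16 < cable-6; cable-6 < cable-15; cable-15 < cable-17; cable-17 < cable-1; cable-1 < cable-2; cable-2 < cable-10; cable-10 < cable-13; cable-13 < cable-4, each given directly.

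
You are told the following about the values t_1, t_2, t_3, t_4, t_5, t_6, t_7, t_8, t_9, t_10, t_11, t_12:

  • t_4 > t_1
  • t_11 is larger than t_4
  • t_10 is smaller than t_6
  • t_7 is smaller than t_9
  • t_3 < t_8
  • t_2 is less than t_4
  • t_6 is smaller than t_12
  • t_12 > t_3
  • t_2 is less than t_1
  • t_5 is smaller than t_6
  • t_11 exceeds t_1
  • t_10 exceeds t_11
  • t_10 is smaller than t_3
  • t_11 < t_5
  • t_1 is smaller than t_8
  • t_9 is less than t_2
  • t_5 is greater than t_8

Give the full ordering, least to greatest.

t_7 < t_9 < t_2 < t_1 < t_4 < t_11 < t_10 < t_3 < t_8 < t_5 < t_6 < t_12

Each adjacent pair is fixed by a given relation: t_7 < t_9; t_9 < t_2; t_2 < t_1; t_1 < t_4; t_4 < t_11; t_11 < t_10; t_10 < t_3; t_3 < t_8; t_8 < t_5; t_5 < t_6; t_6 < t_12. Chaining them end to end gives the full order.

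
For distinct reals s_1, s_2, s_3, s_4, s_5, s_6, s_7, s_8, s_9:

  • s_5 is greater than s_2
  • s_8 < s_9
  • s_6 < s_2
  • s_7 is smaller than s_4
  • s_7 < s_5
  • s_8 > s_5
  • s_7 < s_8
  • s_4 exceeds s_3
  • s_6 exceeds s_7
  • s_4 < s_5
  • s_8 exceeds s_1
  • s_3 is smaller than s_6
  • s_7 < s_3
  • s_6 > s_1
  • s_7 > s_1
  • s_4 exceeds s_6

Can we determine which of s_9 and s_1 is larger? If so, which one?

Chaining the given relations: s_1 < s_7 < s_3 < s_6 < s_2 < s_5 < s_8 < s_9.
So s_9 is larger.

s_9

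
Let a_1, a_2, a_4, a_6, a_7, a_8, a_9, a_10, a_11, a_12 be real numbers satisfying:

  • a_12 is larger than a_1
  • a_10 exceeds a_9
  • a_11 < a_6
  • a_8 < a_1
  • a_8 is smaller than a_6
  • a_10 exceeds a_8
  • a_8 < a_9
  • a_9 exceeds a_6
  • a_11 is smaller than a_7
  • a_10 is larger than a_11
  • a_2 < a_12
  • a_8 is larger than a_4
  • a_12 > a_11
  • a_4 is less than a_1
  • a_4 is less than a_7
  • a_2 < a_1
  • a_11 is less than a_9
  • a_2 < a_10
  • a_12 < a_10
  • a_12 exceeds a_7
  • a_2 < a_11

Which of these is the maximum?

Chaining downward from a_10: directly below it, a_2, a_11, a_8, a_12, a_9; then a_4, a_7, a_1, a_6.
That covers every other element, and nothing is given above a_10, so a_10 is the maximum.

a_10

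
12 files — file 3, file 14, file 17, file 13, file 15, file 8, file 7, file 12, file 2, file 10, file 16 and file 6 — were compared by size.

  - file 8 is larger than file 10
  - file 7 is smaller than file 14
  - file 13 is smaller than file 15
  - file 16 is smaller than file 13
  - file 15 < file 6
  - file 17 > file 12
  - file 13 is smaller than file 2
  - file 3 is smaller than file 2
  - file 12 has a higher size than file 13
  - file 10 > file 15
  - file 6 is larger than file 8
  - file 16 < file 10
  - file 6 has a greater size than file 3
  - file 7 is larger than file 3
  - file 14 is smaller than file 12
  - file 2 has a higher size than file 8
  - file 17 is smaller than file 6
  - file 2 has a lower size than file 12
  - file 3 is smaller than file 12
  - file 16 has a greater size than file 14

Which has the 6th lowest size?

file 15

Chaining the given pairs: file 3 < file 7 < file 14 < file 16 < file 13 < file 15 < file 10 < file 8 < file 2 < file 12 < file 17 < file 6.
The 6th smallest is file 15.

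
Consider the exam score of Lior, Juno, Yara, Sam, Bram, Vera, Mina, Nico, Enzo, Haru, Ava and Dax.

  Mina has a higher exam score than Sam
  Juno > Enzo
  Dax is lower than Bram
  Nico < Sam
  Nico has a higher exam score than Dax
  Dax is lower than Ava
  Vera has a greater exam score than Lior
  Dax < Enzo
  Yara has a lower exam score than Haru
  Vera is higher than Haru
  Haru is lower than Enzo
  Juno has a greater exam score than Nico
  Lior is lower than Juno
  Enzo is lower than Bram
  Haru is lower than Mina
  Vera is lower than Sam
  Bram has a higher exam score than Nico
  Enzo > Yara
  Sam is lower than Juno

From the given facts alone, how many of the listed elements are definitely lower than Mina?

7

The elements the relations force below Mina are Yara, Haru, Dax, Lior, Vera, Nico, Sam — no chain reaches any other.
That is 7.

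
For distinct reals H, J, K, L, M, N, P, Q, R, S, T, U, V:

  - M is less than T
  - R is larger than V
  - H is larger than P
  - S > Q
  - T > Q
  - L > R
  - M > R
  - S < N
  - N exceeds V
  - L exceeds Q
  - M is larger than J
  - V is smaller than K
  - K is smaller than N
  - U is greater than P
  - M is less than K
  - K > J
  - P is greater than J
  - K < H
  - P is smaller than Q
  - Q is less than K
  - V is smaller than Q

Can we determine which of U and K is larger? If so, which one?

Following every chain through K: above K we get H, N; below K we get J, P, V, Q, R, M.
U is not reached, and no chain runs the other way from U to K.
So the given relations leave the order of K and U undetermined.

undetermined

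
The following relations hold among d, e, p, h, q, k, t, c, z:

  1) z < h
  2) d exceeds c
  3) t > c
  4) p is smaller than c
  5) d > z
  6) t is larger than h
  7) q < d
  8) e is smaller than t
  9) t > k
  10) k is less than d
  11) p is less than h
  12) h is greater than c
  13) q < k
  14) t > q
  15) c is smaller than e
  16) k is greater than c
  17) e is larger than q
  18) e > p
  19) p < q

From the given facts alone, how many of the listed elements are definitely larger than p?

7

The elements the relations force above p are q, c, e, h, k, t, d — no chain reaches any other.
That is 7.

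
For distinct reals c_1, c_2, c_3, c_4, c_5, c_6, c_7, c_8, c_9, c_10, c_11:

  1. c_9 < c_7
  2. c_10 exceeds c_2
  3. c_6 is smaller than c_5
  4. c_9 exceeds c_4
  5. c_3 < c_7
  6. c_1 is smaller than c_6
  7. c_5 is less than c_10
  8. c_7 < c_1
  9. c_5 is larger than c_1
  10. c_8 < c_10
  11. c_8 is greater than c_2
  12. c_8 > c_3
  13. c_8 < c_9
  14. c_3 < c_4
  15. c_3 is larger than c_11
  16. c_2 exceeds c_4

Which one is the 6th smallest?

c_9

The consecutive relations fix a unique order: c_11 < c_3 < c_4 < c_2 < c_8 < c_9 < c_7 < c_1 < c_6 < c_5 < c_10.
Counting 6 from the smallest end gives c_9.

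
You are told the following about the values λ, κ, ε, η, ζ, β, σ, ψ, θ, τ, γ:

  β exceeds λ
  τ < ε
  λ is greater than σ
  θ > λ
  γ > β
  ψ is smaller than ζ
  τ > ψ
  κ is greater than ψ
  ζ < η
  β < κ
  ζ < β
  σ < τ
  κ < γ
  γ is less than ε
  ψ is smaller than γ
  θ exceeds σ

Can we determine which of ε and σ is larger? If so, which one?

ε

σ < λ < β < κ < γ < ε, by transitivity through λ, β, κ, γ.
So ε is larger.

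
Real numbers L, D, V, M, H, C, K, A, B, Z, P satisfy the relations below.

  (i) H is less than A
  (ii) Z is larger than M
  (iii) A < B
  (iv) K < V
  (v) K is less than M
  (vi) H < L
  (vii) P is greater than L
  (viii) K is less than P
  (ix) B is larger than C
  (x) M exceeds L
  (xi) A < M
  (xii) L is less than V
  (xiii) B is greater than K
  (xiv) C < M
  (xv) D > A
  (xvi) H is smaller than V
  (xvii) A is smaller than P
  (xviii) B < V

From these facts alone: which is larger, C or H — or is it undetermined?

undetermined

Following every chain through H: above H we get L, A, D, M, P, B, V, Z.
C is not reached, and no chain runs the other way from C to H.
So the given relations leave the order of H and C undetermined.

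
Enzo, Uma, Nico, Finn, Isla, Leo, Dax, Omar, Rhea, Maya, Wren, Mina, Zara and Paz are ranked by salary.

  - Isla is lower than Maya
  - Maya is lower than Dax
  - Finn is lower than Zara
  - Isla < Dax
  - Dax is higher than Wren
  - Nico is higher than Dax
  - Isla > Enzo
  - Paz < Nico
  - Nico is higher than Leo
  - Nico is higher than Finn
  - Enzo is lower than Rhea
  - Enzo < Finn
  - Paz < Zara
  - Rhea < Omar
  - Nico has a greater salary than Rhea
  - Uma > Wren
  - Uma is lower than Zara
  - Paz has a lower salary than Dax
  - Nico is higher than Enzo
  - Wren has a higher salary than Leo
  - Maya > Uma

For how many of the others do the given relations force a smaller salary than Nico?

The elements the relations force below Nico are Enzo, Leo, Wren, Rhea, Uma, Isla, Maya, Paz, Finn, Dax — no chain reaches any other.
That is 10.

10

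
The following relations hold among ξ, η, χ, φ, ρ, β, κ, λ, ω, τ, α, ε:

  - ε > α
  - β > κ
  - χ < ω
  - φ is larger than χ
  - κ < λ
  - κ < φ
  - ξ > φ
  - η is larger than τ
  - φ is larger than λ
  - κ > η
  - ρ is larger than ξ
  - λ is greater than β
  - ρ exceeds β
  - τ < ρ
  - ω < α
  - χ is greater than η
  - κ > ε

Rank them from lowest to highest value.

τ < η < χ < ω < α < ε < κ < β < λ < φ < ξ < ρ

The consecutive links are each given: τ < η; η < χ; χ < ω; ω < α; α < ε; ε < κ; κ < β; β < λ; λ < φ; φ < ξ; ξ < ρ.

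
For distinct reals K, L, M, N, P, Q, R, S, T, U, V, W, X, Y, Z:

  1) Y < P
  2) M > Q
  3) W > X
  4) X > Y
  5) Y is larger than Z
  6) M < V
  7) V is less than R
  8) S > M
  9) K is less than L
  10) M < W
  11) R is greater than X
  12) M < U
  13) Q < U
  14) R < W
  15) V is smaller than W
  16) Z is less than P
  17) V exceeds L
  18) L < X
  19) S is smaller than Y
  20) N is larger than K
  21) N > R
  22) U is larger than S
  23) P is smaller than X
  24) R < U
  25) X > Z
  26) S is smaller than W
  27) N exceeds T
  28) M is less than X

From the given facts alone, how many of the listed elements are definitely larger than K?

7

The elements the relations force above K are L, V, X, R, U, W, N — no chain reaches any other.
That is 7.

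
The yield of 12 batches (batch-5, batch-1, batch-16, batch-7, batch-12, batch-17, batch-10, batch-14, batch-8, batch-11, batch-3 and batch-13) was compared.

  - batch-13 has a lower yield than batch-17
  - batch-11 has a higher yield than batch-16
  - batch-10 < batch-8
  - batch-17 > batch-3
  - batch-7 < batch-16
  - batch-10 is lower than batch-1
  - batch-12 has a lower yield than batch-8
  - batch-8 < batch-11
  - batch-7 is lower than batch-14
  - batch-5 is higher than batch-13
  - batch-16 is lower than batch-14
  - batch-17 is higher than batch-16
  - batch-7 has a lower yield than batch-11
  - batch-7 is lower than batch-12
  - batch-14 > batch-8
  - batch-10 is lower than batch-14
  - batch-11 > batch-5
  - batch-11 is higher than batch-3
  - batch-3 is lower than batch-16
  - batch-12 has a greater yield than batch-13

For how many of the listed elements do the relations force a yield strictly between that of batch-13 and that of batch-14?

The relations place batch-13 below batch-14. An element lies strictly between them when it is forced above batch-13 and also forced below batch-14.
Above batch-13: {batch-17, batch-12, batch-5, batch-8, batch-11}. Below batch-14: {batch-3, batch-10, batch-7, batch-16, batch-12, batch-8}.
Intersection: {batch-12, batch-8} — 2.

2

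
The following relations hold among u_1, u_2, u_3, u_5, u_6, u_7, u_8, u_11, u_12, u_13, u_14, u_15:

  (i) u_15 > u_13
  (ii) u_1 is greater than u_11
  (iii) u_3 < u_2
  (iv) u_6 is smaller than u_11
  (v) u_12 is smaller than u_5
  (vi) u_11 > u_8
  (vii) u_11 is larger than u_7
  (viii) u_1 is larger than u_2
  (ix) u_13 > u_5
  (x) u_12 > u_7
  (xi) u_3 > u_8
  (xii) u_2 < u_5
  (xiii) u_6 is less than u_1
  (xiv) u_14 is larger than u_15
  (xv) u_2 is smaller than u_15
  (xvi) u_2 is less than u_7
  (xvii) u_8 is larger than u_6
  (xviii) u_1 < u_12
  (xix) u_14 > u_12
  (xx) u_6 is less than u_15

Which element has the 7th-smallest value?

u_1

Piecing the relations together gives one ordering: u_6 < u_8 < u_3 < u_2 < u_7 < u_11 < u_1 < u_12 < u_5 < u_13 < u_15 < u_14.
Counting 7 from the smallest end gives u_1.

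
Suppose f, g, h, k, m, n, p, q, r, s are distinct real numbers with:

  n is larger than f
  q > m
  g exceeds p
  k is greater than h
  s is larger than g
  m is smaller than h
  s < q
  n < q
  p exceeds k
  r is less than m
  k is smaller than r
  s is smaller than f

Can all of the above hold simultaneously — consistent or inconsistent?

inconsistent

Chaining the given relations yields r < m < h < k, so r < k. But one relation states k < r. These cannot both hold.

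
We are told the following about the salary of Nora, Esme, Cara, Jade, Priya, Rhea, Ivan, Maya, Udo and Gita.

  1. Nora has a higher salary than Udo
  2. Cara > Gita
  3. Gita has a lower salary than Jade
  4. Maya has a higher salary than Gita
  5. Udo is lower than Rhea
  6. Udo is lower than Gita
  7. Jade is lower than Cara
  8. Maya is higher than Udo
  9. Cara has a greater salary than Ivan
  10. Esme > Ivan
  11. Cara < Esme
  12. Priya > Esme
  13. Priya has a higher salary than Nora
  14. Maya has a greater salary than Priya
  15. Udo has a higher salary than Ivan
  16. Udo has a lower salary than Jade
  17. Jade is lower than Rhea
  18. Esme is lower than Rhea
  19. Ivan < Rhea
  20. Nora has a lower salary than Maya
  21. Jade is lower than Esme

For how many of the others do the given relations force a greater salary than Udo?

8

The elements the relations force above Udo are Gita, Jade, Nora, Cara, Esme, Priya, Maya, Rhea — no chain reaches any other.
That is 8.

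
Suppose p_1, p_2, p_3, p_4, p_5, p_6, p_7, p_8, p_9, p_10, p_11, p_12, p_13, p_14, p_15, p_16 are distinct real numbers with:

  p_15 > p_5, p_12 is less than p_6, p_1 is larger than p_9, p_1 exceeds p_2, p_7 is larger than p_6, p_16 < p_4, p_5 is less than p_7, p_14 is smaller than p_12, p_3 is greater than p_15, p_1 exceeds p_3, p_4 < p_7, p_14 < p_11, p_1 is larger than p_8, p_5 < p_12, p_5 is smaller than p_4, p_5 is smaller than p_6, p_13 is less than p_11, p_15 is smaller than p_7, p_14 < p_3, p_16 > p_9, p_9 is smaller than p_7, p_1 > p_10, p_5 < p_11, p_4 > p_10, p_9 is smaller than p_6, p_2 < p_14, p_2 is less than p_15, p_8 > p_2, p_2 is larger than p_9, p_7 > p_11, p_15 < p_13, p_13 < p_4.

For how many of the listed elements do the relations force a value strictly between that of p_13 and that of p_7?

2

The relations place p_13 below p_7. An element lies strictly between them when it is forced above p_13 and also forced below p_7.
Above p_13: {p_11, p_4}. Below p_7: {p_9, p_2, p_5, p_15, p_14, p_10, p_11, p_16, p_12, p_6, p_4}.
Intersection: {p_11, p_4} — 2.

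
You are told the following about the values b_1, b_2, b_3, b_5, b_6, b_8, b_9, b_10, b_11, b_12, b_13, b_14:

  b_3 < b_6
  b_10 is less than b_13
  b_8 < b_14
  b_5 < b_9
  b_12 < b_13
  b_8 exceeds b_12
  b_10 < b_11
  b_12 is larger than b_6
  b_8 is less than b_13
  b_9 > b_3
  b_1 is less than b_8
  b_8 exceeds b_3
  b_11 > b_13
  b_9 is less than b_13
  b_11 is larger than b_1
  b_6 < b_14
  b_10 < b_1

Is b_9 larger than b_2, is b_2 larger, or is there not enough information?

Following every chain through b_9: above b_9 we get b_13, b_11; below b_9 we get b_3, b_5.
b_2 is not reached, and no chain runs the other way from b_2 to b_9.
So the given relations leave the order of b_9 and b_2 undetermined.

undetermined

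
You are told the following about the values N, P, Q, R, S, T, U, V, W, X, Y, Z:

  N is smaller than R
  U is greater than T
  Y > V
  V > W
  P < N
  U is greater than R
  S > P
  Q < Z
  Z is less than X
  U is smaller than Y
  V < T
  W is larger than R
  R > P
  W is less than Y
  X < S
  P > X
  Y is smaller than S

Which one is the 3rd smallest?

X

Chaining the given pairs: Q < Z < X < P < N < R < W < V < T < U < Y < S.
The 3rd smallest is X.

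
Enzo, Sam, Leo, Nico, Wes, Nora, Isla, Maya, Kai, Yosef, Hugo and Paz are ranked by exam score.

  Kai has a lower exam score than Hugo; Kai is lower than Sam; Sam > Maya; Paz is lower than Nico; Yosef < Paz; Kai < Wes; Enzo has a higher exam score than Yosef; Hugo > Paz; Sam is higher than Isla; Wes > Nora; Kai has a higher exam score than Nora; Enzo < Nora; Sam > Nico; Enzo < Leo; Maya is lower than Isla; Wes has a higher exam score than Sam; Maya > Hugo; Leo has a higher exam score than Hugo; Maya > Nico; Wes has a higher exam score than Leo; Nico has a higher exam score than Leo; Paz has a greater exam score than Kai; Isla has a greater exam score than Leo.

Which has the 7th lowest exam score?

Chaining the given pairs: Yosef < Enzo < Nora < Kai < Paz < Hugo < Leo < Nico < Maya < Isla < Sam < Wes.
The 7th smallest is Leo.

Leo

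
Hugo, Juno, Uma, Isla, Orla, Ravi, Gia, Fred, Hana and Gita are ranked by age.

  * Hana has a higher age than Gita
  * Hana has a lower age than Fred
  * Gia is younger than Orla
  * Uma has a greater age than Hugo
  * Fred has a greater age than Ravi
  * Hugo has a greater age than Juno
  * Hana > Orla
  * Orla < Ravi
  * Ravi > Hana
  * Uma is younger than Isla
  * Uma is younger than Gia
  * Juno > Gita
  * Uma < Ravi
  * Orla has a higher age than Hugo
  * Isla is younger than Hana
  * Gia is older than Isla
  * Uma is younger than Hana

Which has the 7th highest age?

Uma

The consecutive relations fix a unique order: Gita < Juno < Hugo < Uma < Isla < Gia < Orla < Hana < Ravi < Fred.
The 7th largest is Uma.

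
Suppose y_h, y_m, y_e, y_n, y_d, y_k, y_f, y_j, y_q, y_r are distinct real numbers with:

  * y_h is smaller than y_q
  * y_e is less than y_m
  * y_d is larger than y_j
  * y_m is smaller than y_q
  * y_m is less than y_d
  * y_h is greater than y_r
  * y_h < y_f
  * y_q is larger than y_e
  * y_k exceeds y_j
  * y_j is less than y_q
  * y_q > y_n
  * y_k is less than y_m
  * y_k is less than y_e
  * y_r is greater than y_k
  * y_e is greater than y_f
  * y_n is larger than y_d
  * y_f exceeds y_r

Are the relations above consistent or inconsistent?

consistent

Every relation is compatible with y_j < y_k < y_r < y_h < y_f < y_e < y_m < y_d < y_n < y_q; the set is consistent.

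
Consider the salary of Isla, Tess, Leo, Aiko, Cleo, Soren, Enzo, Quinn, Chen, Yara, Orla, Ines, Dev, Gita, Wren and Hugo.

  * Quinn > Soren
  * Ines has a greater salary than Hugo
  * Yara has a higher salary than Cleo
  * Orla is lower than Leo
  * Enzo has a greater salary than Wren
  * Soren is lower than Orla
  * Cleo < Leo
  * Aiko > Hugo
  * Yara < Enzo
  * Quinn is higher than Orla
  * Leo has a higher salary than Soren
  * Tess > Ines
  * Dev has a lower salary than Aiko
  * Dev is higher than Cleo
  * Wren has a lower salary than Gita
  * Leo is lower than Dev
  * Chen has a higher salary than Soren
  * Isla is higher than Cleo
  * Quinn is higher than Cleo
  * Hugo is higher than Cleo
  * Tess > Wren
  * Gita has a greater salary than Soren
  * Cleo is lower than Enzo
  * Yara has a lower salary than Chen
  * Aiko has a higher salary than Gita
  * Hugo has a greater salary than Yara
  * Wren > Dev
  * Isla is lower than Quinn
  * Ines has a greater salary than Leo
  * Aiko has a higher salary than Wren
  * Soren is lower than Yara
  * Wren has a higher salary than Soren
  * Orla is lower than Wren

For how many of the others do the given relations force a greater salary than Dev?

Directly above Dev: Wren, Aiko.
One step further: Enzo, Gita, Tess (5 so far).
Nothing else is reachable above Dev; 5 in all.

5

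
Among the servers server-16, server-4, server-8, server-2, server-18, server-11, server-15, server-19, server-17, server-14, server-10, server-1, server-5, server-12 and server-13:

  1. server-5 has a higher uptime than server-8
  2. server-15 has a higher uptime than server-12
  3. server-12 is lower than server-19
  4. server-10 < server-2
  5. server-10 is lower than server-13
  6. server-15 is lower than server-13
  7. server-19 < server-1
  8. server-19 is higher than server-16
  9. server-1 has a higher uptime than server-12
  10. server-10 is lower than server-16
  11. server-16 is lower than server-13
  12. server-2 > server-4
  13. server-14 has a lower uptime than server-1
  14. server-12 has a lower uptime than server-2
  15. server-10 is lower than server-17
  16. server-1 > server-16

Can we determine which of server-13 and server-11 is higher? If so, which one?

undetermined

Following every chain through server-11: nothing is chained to server-11.
server-13 is not reached, and no chain runs the other way from server-13 to server-11.
So the given relations leave the order of server-11 and server-13 undetermined.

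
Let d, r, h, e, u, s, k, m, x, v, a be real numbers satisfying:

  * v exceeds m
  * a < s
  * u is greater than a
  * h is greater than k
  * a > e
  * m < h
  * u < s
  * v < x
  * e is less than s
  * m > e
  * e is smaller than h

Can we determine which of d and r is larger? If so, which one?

Following every chain through r: nothing is chained to r.
d is not reached, and no chain runs the other way from d to r.
So the given relations leave the order of r and d undetermined.

undetermined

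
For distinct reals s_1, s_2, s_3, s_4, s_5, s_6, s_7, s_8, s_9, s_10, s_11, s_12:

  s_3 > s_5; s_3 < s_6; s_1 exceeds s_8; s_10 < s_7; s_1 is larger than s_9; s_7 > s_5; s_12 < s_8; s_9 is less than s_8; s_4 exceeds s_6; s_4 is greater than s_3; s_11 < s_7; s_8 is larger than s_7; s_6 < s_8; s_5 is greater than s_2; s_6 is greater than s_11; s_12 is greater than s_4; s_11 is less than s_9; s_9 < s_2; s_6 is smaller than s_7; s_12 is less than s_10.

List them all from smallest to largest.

Nothing is placed below s_11, so it is least; from there s_11 < s_9; s_9 < s_2; s_2 < s_5; s_5 < s_3; s_3 < s_6; s_6 < s_4; s_4 < s_12; s_12 < s_10; s_10 < s_7; s_7 < s_8; s_8 < s_1, each given directly.

s_11 < s_9 < s_2 < s_5 < s_3 < s_6 < s_4 < s_12 < s_10 < s_7 < s_8 < s_1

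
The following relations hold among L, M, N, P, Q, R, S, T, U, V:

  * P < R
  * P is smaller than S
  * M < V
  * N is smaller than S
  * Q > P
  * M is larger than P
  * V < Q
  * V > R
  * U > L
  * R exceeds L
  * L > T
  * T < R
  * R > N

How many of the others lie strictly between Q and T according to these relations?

3

Chaining upward from T reaches: L, U, R, V.
Chaining downward from Q reaches: N, L, P, R, M, V.
Strictly between T and Q are those in both lists: L, R, V — 3 elements.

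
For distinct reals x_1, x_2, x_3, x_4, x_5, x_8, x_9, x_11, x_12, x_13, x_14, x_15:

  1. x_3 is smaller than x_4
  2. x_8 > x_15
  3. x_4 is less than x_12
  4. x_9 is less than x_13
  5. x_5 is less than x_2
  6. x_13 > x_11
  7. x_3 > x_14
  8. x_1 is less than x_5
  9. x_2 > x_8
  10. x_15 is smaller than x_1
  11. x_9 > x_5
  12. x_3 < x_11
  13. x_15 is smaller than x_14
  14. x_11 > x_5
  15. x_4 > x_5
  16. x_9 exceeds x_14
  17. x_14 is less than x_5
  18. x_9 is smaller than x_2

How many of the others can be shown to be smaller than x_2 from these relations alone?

From x_2 the given relations immediately reach x_5, x_8, x_9.
From those, x_15, x_14, x_1 — 6 in total.
No other element is forced below x_2 by the given relations, so the count is 6.

6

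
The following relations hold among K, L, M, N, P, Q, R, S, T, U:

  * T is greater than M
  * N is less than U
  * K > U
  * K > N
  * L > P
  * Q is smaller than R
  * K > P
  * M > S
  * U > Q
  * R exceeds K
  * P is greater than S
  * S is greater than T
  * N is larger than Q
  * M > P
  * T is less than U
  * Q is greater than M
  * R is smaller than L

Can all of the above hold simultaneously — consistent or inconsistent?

Chaining the given relations yields T < S < P < M, so T < M. But one relation states M < T. These cannot both hold.

inconsistent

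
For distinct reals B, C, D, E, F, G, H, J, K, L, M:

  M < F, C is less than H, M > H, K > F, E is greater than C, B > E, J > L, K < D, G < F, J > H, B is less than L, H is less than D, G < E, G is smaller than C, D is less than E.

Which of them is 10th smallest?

L

Chaining the given pairs: G < C < H < M < F < K < D < E < B < L < J.
Counting 10 from the smallest end gives L.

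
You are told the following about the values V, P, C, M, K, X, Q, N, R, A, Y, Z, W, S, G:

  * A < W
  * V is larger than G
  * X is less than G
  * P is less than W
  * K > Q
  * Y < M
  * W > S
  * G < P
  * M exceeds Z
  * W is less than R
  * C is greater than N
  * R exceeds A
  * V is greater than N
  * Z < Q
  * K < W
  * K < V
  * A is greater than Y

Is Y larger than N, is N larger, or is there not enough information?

Following every chain through Y: above Y we get M, A, W, R.
N is not reached, and no chain runs the other way from N to Y.
So the given relations leave the order of Y and N undetermined.

undetermined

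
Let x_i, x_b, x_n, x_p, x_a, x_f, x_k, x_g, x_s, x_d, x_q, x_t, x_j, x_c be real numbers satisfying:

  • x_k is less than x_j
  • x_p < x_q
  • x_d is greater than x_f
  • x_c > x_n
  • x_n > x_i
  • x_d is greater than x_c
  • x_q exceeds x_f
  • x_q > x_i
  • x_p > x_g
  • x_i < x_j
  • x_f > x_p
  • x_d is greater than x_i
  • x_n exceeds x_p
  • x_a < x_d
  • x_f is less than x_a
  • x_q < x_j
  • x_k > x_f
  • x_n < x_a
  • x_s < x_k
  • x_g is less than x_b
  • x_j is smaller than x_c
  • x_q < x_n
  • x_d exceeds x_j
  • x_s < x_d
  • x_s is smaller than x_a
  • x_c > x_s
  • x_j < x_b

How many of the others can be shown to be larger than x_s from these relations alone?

The elements the relations force above x_s are x_k, x_j, x_a, x_c, x_b, x_d — no chain reaches any other.
That is 6.

6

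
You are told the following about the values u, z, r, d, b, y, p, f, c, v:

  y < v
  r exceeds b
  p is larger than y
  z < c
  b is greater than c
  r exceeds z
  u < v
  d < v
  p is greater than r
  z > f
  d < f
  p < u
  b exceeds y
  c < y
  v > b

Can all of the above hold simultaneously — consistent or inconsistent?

The single ordering d < f < z < c < y < b < r < p < u < v satisfies every listed relation, so no contradiction arises.

consistent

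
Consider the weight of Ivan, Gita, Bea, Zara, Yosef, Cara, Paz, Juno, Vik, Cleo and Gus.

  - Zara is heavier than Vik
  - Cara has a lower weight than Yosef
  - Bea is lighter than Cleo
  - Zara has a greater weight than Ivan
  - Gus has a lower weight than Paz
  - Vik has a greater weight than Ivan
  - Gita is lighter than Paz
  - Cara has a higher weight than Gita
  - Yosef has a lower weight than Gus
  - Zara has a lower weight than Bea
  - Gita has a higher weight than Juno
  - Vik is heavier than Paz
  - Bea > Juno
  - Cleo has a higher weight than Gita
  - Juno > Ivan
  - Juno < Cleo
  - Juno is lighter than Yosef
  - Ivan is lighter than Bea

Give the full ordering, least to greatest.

Nothing is placed below Ivan, so it is least; from there Ivan < Juno; Juno < Gita; Gita < Cara; Cara < Yosef; Yosef < Gus; Gus < Paz; Paz < Vik; Vik < Zara; Zara < Bea; Bea < Cleo, each given directly.

Ivan < Juno < Gita < Cara < Yosef < Gus < Paz < Vik < Zara < Bea < Cleo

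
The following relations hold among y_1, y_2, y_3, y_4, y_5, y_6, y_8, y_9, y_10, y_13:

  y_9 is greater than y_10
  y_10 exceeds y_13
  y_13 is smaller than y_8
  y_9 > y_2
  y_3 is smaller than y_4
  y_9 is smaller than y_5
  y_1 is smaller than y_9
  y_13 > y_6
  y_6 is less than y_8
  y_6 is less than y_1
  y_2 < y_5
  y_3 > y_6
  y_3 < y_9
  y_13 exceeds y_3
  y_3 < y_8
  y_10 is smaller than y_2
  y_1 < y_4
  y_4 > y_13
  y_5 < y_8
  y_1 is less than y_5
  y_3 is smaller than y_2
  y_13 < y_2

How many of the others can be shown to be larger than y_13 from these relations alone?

The elements the relations force above y_13 are y_10, y_2, y_9, y_5, y_8, y_4 — no chain reaches any other.
That is 6.

6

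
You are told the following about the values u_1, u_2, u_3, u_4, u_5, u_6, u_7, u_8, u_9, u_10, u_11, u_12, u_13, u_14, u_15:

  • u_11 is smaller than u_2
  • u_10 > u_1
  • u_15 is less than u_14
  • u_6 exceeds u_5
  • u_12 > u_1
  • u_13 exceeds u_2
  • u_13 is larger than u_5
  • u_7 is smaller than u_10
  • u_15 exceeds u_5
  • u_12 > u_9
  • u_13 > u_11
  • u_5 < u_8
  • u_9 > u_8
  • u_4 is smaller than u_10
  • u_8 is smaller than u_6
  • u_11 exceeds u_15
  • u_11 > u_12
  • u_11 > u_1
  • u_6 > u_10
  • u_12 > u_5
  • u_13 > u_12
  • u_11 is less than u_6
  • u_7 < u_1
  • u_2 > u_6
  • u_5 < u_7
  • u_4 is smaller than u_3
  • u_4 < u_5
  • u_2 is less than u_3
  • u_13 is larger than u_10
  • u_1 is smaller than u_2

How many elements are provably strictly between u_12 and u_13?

The relations place u_12 below u_13. An element lies strictly between them when it is forced above u_12 and also forced below u_13.
Above u_12: {u_11, u_6, u_2, u_3}. Below u_13: {u_4, u_5, u_15, u_8, u_7, u_9, u_1, u_11, u_10, u_6, u_2}.
Intersection: {u_11, u_6, u_2} — 3.

3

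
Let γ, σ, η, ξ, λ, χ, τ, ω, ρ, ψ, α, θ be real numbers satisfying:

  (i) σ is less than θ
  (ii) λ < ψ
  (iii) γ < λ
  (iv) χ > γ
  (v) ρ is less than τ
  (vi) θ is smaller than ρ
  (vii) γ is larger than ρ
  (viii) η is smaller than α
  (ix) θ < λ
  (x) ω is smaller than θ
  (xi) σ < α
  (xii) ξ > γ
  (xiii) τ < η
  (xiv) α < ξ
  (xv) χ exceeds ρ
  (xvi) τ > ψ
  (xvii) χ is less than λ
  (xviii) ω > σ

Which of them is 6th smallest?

Chaining the given pairs: σ < ω < θ < ρ < γ < χ < λ < ψ < τ < η < α < ξ.
The 6th smallest is χ.

χ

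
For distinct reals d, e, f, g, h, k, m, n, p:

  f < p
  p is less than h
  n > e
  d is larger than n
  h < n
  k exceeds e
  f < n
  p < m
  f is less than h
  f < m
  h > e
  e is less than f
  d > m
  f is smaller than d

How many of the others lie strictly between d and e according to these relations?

Chaining upward from e reaches: f, k, p, h, m, n.
Chaining downward from d reaches: f, p, h, m, n.
Strictly between e and d are those in both lists: f, p, h, m, n — 5 elements.

5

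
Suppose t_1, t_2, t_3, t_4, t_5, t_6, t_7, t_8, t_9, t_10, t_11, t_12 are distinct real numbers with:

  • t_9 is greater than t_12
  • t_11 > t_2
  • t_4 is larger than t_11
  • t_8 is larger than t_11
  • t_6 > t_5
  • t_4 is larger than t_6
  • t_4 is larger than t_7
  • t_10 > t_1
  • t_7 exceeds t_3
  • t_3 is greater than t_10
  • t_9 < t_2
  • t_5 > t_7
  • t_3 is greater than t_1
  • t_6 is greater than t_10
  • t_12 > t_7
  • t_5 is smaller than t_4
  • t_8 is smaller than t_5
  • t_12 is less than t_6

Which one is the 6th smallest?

t_9

Chaining the given pairs: t_1 < t_10 < t_3 < t_7 < t_12 < t_9 < t_2 < t_11 < t_8 < t_5 < t_6 < t_4.
The 6th smallest is t_9.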